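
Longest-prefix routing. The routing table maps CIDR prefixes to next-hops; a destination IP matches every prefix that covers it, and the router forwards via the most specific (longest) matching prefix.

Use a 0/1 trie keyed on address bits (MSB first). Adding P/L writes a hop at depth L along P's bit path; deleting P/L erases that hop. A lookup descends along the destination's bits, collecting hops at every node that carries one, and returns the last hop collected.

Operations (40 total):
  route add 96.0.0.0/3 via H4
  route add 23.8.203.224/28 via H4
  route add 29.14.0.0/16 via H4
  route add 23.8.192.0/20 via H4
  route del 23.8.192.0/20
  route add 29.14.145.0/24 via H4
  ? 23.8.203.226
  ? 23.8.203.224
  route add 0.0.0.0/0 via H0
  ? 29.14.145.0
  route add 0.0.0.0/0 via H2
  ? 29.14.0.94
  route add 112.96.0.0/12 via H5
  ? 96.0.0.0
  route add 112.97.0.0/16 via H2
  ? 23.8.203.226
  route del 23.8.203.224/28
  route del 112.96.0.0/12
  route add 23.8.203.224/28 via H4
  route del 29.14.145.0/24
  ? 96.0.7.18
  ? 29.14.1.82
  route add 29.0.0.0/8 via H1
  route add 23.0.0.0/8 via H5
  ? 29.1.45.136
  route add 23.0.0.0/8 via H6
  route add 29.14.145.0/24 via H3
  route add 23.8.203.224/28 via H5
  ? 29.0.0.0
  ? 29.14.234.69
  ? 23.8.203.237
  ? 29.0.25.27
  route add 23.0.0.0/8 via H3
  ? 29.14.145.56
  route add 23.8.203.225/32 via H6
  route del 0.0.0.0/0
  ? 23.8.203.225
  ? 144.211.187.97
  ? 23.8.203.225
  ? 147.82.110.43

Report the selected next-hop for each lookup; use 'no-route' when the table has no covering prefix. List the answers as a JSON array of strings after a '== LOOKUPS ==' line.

Trace:
  + 96.0.0.0/3 (H4) depth=3
  + 23.8.203.224/28 (H4) depth=28
  + 29.14.0.0/16 (H4) depth=16
  + 23.8.192.0/20 (H4) depth=20
  del 23.8.192.0/20 (clear depth 20)
  + 29.14.145.0/24 (H4) depth=24
  ? 23.8.203.226  path d0:-→d1:-→d2:-→d3:-→d4:-→d5:-→d6:-→d7:-→d8:-→d9:-→d10:-→d11:-→d12:-→d13:-→d14:-→d15:-→d16:-→d17:-→d18:-→d19:-→d20:-→d21:-→d22:-→d23:-→d24:-→d25:-→d26:-→d27:-→d28:H4  best=H4
  ? 23.8.203.224  path d0:-→d1:-→d2:-→d3:-→d4:-→d5:-→d6:-→d7:-→d8:-→d9:-→d10:-→d11:-→d12:-→d13:-→d14:-→d15:-→d16:-→d17:-→d18:-→d19:-→d20:-→d21:-→d22:-→d23:-→d24:-→d25:-→d26:-→d27:-→d28:H4  best=H4
  + 0.0.0.0/0 (H0) depth=0
  ? 29.14.145.0  path d0:H0→d1:-→d2:-→d3:-→d4:-→d5:-→d6:-→d7:-→d8:-→d9:-→d10:-→d11:-→d12:-→d13:-→d14:-→d15:-→d16:H4→d17:-→d18:-→d19:-→d20:-→d21:-→d22:-→d23:-→d24:H4  best=H4
  + 0.0.0.0/0 (H2) depth=0
  ? 29.14.0.94  path d0:H2→d1:-→d2:-→d3:-→d4:-→d5:-→d6:-→d7:-→d8:-→d9:-→d10:-→d11:-→d12:-→d13:-→d14:-→d15:-→d16:H4  best=H4
  + 112.96.0.0/12 (H5) depth=12
  ? 96.0.0.0  path d0:H2→d1:-→d2:-→d3:H4  best=H4
  + 112.97.0.0/16 (H2) depth=16
  ? 23.8.203.226  path d0:H2→d1:-→d2:-→d3:-→d4:-→d5:-→d6:-→d7:-→d8:-→d9:-→d10:-→d11:-→d12:-→d13:-→d14:-→d15:-→d16:-→d17:-→d18:-→d19:-→d20:-→d21:-→d22:-→d23:-→d24:-→d25:-→d26:-→d27:-→d28:H4  best=H4
  del 23.8.203.224/28 (clear depth 28)
  del 112.96.0.0/12 (clear depth 12)
  + 23.8.203.224/28 (H4) depth=28
  del 29.14.145.0/24 (clear depth 24)
  ? 96.0.7.18  path d0:H2→d1:-→d2:-→d3:H4  best=H4
  ? 29.14.1.82  path d0:H2→d1:-→d2:-→d3:-→d4:-→d5:-→d6:-→d7:-→d8:-→d9:-→d10:-→d11:-→d12:-→d13:-→d14:-→d15:-→d16:H4  best=H4
  + 29.0.0.0/8 (H1) depth=8
  + 23.0.0.0/8 (H5) depth=8
  ? 29.1.45.136  path d0:H2→d1:-→d2:-→d3:-→d4:-→d5:-→d6:-→d7:-→d8:H1→d9:-→d10:-→d11:-→d12:-  best=H1
  + 23.0.0.0/8 (H6) depth=8
  + 29.14.145.0/24 (H3) depth=24
  + 23.8.203.224/28 (H5) depth=28
  ? 29.0.0.0  path d0:H2→d1:-→d2:-→d3:-→d4:-→d5:-→d6:-→d7:-→d8:H1→d9:-→d10:-→d11:-→d12:-  best=H1
  ? 29.14.234.69  path d0:H2→d1:-→d2:-→d3:-→d4:-→d5:-→d6:-→d7:-→d8:H1→d9:-→d10:-→d11:-→d12:-→d13:-→d14:-→d15:-→d16:H4→d17:-  best=H4
  ? 23.8.203.237  path d0:H2→d1:-→d2:-→d3:-→d4:-→d5:-→d6:-→d7:-→d8:H6→d9:-→d10:-→d11:-→d12:-→d13:-→d14:-→d15:-→d16:-→d17:-→d18:-→d19:-→d20:-→d21:-→d22:-→d23:-→d24:-→d25:-→d26:-→d27:-→d28:H5  best=H5
  ? 29.0.25.27  path d0:H2→d1:-→d2:-→d3:-→d4:-→d5:-→d6:-→d7:-→d8:H1→d9:-→d10:-→d11:-→d12:-  best=H1
  + 23.0.0.0/8 (H3) depth=8
  ? 29.14.145.56  path d0:H2→d1:-→d2:-→d3:-→d4:-→d5:-→d6:-→d7:-→d8:H1→d9:-→d10:-→d11:-→d12:-→d13:-→d14:-→d15:-→d16:H4→d17:-→d18:-→d19:-→d20:-→d21:-→d22:-→d23:-→d24:H3  best=H3
  + 23.8.203.225/32 (H6) depth=32
  del 0.0.0.0/0 (clear depth 0)
  ? 23.8.203.225  path d0:-→d1:-→d2:-→d3:-→d4:-→d5:-→d6:-→d7:-→d8:H3→d9:-→d10:-→d11:-→d12:-→d13:-→d14:-→d15:-→d16:-→d17:-→d18:-→d19:-→d20:-→d21:-→d22:-→d23:-→d24:-→d25:-→d26:-→d27:-→d28:H5→d29:-→d30:-→d31:-→d32:H6  best=H6
  ? 144.211.187.97  path d0:-  best=no-route
  ? 23.8.203.225  path d0:-→d1:-→d2:-→d3:-→d4:-→d5:-→d6:-→d7:-→d8:H3→d9:-→d10:-→d11:-→d12:-→d13:-→d14:-→d15:-→d16:-→d17:-→d18:-→d19:-→d20:-→d21:-→d22:-→d23:-→d24:-→d25:-→d26:-→d27:-→d28:H5→d29:-→d30:-→d31:-→d32:H6  best=H6
  ? 147.82.110.43  path d0:-  best=no-route

== LOOKUPS ==
["H4","H4","H4","H4","H4","H4","H4","H4","H1","H1","H4","H5","H1","H3","H6","no-route","H6","no-route"]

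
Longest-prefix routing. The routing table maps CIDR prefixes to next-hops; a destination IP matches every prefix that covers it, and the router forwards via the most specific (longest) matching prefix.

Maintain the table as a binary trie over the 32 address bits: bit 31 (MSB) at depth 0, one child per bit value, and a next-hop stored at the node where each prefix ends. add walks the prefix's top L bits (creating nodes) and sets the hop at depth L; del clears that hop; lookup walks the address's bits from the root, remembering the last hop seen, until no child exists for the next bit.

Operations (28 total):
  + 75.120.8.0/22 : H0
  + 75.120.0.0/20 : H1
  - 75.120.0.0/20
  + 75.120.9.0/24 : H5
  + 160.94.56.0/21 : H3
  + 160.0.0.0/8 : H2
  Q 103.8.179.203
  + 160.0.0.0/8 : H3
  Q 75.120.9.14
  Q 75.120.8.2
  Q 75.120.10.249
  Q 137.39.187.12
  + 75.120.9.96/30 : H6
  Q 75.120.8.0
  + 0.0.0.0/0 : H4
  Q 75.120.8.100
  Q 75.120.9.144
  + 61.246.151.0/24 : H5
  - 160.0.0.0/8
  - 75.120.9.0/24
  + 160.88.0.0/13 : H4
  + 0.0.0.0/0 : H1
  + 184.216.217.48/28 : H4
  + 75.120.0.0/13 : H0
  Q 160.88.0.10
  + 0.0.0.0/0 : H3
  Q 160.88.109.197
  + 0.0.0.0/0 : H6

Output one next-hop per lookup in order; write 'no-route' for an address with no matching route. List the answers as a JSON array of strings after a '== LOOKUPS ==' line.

Apply in order:
  add 75.120.8.0/22 -> H0 at depth 22
  add 75.120.0.0/20 -> H1 at depth 20
  del 75.120.0.0/20 (clear depth 20)
  add 75.120.9.0/24 -> H5 at depth 24
  add 160.94.56.0/21 -> H3 at depth 21
  add 160.0.0.0/8 -> H2 at depth 8
  ? 103.8.179.203  path d0:-→d1:-→d2:-  best=no-route
  add 160.0.0.0/8 -> H3 at depth 8
  ? 75.120.9.14  path d0:-→d1:-→d2:-→d3:-→d4:-→d5:-→d6:-→d7:-→d8:-→d9:-→d10:-→d11:-→d12:-→d13:-→d14:-→d15:-→d16:-→d17:-→d18:-→d19:-→d20:-→d21:-→d22:H0→d23:-→d24:H5  best=H5
  ? 75.120.8.2  path d0:-→d1:-→d2:-→d3:-→d4:-→d5:-→d6:-→d7:-→d8:-→d9:-→d10:-→d11:-→d12:-→d13:-→d14:-→d15:-→d16:-→d17:-→d18:-→d19:-→d20:-→d21:-→d22:H0→d23:-  best=H0
  ? 75.120.10.249  path d0:-→d1:-→d2:-→d3:-→d4:-→d5:-→d6:-→d7:-→d8:-→d9:-→d10:-→d11:-→d12:-→d13:-→d14:-→d15:-→d16:-→d17:-→d18:-→d19:-→d20:-→d21:-→d22:H0  best=H0
  ? 137.39.187.12  path d0:-→d1:-→d2:-  best=no-route
  add 75.120.9.96/30 -> H6 at depth 30
  ? 75.120.8.0  path d0:-→d1:-→d2:-→d3:-→d4:-→d5:-→d6:-→d7:-→d8:-→d9:-→d10:-→d11:-→d12:-→d13:-→d14:-→d15:-→d16:-→d17:-→d18:-→d19:-→d20:-→d21:-→d22:H0→d23:-  best=H0
  add 0.0.0.0/0 -> H4 at depth 0
  ? 75.120.8.100  path d0:H4→d1:-→d2:-→d3:-→d4:-→d5:-→d6:-→d7:-→d8:-→d9:-→d10:-→d11:-→d12:-→d13:-→d14:-→d15:-→d16:-→d17:-→d18:-→d19:-→d20:-→d21:-→d22:H0→d23:-  best=H0
  ? 75.120.9.144  path d0:H4→d1:-→d2:-→d3:-→d4:-→d5:-→d6:-→d7:-→d8:-→d9:-→d10:-→d11:-→d12:-→d13:-→d14:-→d15:-→d16:-→d17:-→d18:-→d19:-→d20:-→d21:-→d22:H0→d23:-→d24:H5  best=H5
  add 61.246.151.0/24 -> H5 at depth 24
  del 160.0.0.0/8 (clear depth 8)
  del 75.120.9.0/24 (clear depth 24)
  add 160.88.0.0/13 -> H4 at depth 13
  add 0.0.0.0/0 -> H1 at depth 0
  add 184.216.217.48/28 -> H4 at depth 28
  add 75.120.0.0/13 -> H0 at depth 13
  ? 160.88.0.10  path d0:H1→d1:-→d2:-→d3:-→d4:-→d5:-→d6:-→d7:-→d8:-→d9:-→d10:-→d11:-→d12:-→d13:H4  best=H4
  add 0.0.0.0/0 -> H3 at depth 0
  ? 160.88.109.197  path d0:H3→d1:-→d2:-→d3:-→d4:-→d5:-→d6:-→d7:-→d8:-→d9:-→d10:-→d11:-→d12:-→d13:H4  best=H4
  add 0.0.0.0/0 -> H6 at depth 0

== LOOKUPS ==
["no-route","H5","H0","H0","no-route","H0","H0","H5","H4","H4"]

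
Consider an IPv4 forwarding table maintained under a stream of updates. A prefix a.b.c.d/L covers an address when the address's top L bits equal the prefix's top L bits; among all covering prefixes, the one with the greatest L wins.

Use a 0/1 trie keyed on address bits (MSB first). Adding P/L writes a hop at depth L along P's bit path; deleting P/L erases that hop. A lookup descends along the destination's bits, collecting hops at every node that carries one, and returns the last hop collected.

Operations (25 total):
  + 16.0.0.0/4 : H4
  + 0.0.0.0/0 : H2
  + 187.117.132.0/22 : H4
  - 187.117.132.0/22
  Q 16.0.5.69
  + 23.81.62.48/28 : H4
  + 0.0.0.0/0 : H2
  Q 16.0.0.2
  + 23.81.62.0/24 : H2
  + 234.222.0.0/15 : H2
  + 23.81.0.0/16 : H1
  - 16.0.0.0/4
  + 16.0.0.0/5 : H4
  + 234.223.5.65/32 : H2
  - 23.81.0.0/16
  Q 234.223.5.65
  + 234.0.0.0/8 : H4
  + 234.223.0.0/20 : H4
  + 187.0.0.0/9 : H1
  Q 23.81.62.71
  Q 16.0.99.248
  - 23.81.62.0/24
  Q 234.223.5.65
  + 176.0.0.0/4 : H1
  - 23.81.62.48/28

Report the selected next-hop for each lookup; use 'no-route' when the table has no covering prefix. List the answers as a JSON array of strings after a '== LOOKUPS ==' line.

Trace:
  add 16.0.0.0/4 -> H4 at depth 4
  add 0.0.0.0/0 -> H2 at depth 0
  add 187.117.132.0/22 -> H4 at depth 22
  - 187.117.132.0/22 clear@22
  lookup 16.0.5.69: bits 0001 walk d0:H2→d1:-→d2:-→d3:-→d4:H4 -> H4
  add 23.81.62.48/28 -> H4 at depth 28
  add 0.0.0.0/0 -> H2 at depth 0
  lookup 16.0.0.2: bits 00010 walk d0:H2→d1:-→d2:-→d3:-→d4:H4→d5:- -> H4
  add 23.81.62.0/24 -> H2 at depth 24
  add 234.222.0.0/15 -> H2 at depth 15
  add 23.81.0.0/16 -> H1 at depth 16
  - 16.0.0.0/4 clear@4
  add 16.0.0.0/5 -> H4 at depth 5
  add 234.223.5.65/32 -> H2 at depth 32
  - 23.81.0.0/16 clear@16
  lookup 234.223.5.65: bits 11101010110111110000010101000001 walk d0:H2→d1:-→d2:-→d3:-→d4:-→d5:-→d6:-→d7:-→d8:-→d9:-→d10:-→d11:-→d12:-→d13:-→d14:-→d15:H2→d16:-→d17:-→d18:-→d19:-→d20:-→d21:-→d22:-→d23:-→d24:-→d25:-→d26:-→d27:-→d28:-→d29:-→d30:-→d31:-→d32:H2 -> H2
  add 234.0.0.0/8 -> H4 at depth 8
  add 234.223.0.0/20 -> H4 at depth 20
  add 187.0.0.0/9 -> H1 at depth 9
  lookup 23.81.62.71: bits 0001011101010001001111100 walk d0:H2→d1:-→d2:-→d3:-→d4:-→d5:H4→d6:-→d7:-→d8:-→d9:-→d10:-→d11:-→d12:-→d13:-→d14:-→d15:-→d16:-→d17:-→d18:-→d19:-→d20:-→d21:-→d22:-→d23:-→d24:H2→d25:- -> H2
  lookup 16.0.99.248: bits 00010 walk d0:H2→d1:-→d2:-→d3:-→d4:-→d5:H4 -> H4
  - 23.81.62.0/24 clear@24
  lookup 234.223.5.65: bits 11101010110111110000010101000001 walk d0:H2→d1:-→d2:-→d3:-→d4:-→d5:-→d6:-→d7:-→d8:H4→d9:-→d10:-→d11:-→d12:-→d13:-→d14:-→d15:H2→d16:-→d17:-→d18:-→d19:-→d20:H4→d21:-→d22:-→d23:-→d24:-→d25:-→d26:-→d27:-→d28:-→d29:-→d30:-→d31:-→d32:H2 -> H2
  add 176.0.0.0/4 -> H1 at depth 4
  - 23.81.62.48/28 clear@28

== LOOKUPS ==
["H4","H4","H2","H2","H4","H2"]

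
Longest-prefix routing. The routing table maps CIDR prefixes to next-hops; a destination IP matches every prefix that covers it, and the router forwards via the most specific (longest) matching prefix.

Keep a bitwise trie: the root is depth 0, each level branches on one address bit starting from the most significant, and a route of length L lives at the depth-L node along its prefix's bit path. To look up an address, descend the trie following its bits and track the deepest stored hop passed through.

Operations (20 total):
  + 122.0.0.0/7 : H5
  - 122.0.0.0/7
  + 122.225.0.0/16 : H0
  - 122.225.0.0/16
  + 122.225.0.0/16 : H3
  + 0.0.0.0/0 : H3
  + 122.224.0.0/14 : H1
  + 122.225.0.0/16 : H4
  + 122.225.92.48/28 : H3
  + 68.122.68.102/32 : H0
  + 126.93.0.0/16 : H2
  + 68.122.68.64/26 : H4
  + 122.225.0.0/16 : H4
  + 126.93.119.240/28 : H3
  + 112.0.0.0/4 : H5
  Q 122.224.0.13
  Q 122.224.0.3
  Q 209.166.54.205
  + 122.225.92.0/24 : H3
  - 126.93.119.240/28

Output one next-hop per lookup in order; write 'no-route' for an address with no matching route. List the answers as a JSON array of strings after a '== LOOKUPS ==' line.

Trace:
  + 122.0.0.0/7 (H5) depth=7
  - 122.0.0.0/7 clear@7
  + 122.225.0.0/16 (H0) depth=16
  - 122.225.0.0/16 clear@16
  + 122.225.0.0/16 (H3) depth=16
  + 0.0.0.0/0 (H3) depth=0
  + 122.224.0.0/14 (H1) depth=14
  + 122.225.0.0/16 (H4) depth=16
  + 122.225.92.48/28 (H3) depth=28
  + 68.122.68.102/32 (H0) depth=32
  + 126.93.0.0/16 (H2) depth=16
  + 68.122.68.64/26 (H4) depth=26
  + 122.225.0.0/16 (H4) depth=16
  + 126.93.119.240/28 (H3) depth=28
  + 112.0.0.0/4 (H5) depth=4
  ? 122.224.0.13  path d0:H3→d1:-→d2:-→d3:-→d4:H5→d5:-→d6:-→d7:-→d8:-→d9:-→d10:-→d11:-→d12:-→d13:-→d14:H1→d15:-  best=H1
  ? 122.224.0.3  path d0:H3→d1:-→d2:-→d3:-→d4:H5→d5:-→d6:-→d7:-→d8:-→d9:-→d10:-→d11:-→d12:-→d13:-→d14:H1→d15:-  best=H1
  ? 209.166.54.205  path d0:H3  best=H3
  + 122.225.92.0/24 (H3) depth=24
  - 126.93.119.240/28 clear@28

== LOOKUPS ==
["H1","H1","H3"]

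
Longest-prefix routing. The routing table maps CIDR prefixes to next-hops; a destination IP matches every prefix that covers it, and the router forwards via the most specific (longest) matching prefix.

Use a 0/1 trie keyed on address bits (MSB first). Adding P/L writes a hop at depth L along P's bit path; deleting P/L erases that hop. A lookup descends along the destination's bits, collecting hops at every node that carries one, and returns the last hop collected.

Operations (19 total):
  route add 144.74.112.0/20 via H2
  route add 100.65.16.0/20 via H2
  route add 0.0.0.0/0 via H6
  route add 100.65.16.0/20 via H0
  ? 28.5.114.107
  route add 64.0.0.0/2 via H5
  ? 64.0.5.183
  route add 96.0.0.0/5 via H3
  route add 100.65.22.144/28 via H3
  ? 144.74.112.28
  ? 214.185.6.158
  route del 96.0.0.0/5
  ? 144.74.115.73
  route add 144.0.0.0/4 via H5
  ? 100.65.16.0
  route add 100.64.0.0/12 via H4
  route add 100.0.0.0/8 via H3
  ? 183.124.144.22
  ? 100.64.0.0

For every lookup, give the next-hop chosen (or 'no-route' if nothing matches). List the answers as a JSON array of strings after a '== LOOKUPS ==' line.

Trace:
  add 144.74.112.0/20 -> H2 at depth 20
  add 100.65.16.0/20 -> H2 at depth 20
  add 0.0.0.0/0 -> H6 at depth 0
  add 100.65.16.0/20 -> H0 at depth 20
  Q 28.5.114.107: descend 0 ; hops seen [H6] ; pick H6
  add 64.0.0.0/2 -> H5 at depth 2
  Q 64.0.5.183: descend 01 ; hops seen [H6,H5] ; pick H5
  add 96.0.0.0/5 -> H3 at depth 5
  add 100.65.22.144/28 -> H3 at depth 28
  Q 144.74.112.28: descend 10010000010010100111 ; hops seen [H6,H2] ; pick H2
  Q 214.185.6.158: descend 1 ; hops seen [H6] ; pick H6
  del 96.0.0.0/5 (clear depth 5)
  Q 144.74.115.73: descend 10010000010010100111 ; hops seen [H6,H2] ; pick H2
  add 144.0.0.0/4 -> H5 at depth 4
  Q 100.65.16.0: descend 011001000100000100010 ; hops seen [H6,H5,H0] ; pick H0
  add 100.64.0.0/12 -> H4 at depth 12
  add 100.0.0.0/8 -> H3 at depth 8
  Q 183.124.144.22: descend 10 ; hops seen [H6] ; pick H6
  Q 100.64.0.0: descend 011001000100000 ; hops seen [H6,H5,H3,H4] ; pick H4

== LOOKUPS ==
["H6","H5","H2","H6","H2","H0","H6","H4"]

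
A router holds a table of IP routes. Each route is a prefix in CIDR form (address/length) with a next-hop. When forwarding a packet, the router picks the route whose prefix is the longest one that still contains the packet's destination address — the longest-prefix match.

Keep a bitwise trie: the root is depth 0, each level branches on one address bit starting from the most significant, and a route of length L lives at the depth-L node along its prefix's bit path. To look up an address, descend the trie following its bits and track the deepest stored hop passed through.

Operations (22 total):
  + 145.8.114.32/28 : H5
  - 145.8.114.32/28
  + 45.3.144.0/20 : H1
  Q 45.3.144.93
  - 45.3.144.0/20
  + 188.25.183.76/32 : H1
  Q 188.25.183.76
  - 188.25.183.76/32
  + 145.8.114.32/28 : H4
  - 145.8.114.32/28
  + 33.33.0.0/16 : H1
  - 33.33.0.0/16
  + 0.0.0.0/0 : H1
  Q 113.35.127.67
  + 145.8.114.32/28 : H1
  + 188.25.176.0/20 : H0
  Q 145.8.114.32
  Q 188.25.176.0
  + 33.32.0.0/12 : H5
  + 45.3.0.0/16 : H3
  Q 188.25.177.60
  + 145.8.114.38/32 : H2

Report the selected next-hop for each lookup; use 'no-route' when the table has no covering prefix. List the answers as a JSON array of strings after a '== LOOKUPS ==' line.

Apply in order:
  + 145.8.114.32/28 (H5) depth=28
  - 145.8.114.32/28 clear@28
  + 45.3.144.0/20 (H1) depth=20
  ? 45.3.144.93  path d0:-→d1:-→d2:-→d3:-→d4:-→d5:-→d6:-→d7:-→d8:-→d9:-→d10:-→d11:-→d12:-→d13:-→d14:-→d15:-→d16:-→d17:-→d18:-→d19:-→d20:H1  best=H1
  - 45.3.144.0/20 clear@20
  + 188.25.183.76/32 (H1) depth=32
  ? 188.25.183.76  path d0:-→d1:-→d2:-→d3:-→d4:-→d5:-→d6:-→d7:-→d8:-→d9:-→d10:-→d11:-→d12:-→d13:-→d14:-→d15:-→d16:-→d17:-→d18:-→d19:-→d20:-→d21:-→d22:-→d23:-→d24:-→d25:-→d26:-→d27:-→d28:-→d29:-→d30:-→d31:-→d32:H1  best=H1
  - 188.25.183.76/32 clear@32
  + 145.8.114.32/28 (H4) depth=28
  - 145.8.114.32/28 clear@28
  + 33.33.0.0/16 (H1) depth=16
  - 33.33.0.0/16 clear@16
  + 0.0.0.0/0 (H1) depth=0
  ? 113.35.127.67  path d0:H1→d1:-  best=H1
  + 145.8.114.32/28 (H1) depth=28
  + 188.25.176.0/20 (H0) depth=20
  ? 145.8.114.32  path d0:H1→d1:-→d2:-→d3:-→d4:-→d5:-→d6:-→d7:-→d8:-→d9:-→d10:-→d11:-→d12:-→d13:-→d14:-→d15:-→d16:-→d17:-→d18:-→d19:-→d20:-→d21:-→d22:-→d23:-→d24:-→d25:-→d26:-→d27:-→d28:H1  best=H1
  ? 188.25.176.0  path d0:H1→d1:-→d2:-→d3:-→d4:-→d5:-→d6:-→d7:-→d8:-→d9:-→d10:-→d11:-→d12:-→d13:-→d14:-→d15:-→d16:-→d17:-→d18:-→d19:-→d20:H0→d21:-  best=H0
  + 33.32.0.0/12 (H5) depth=12
  + 45.3.0.0/16 (H3) depth=16
  ? 188.25.177.60  path d0:H1→d1:-→d2:-→d3:-→d4:-→d5:-→d6:-→d7:-→d8:-→d9:-→d10:-→d11:-→d12:-→d13:-→d14:-→d15:-→d16:-→d17:-→d18:-→d19:-→d20:H0→d21:-  best=H0
  + 145.8.114.38/32 (H2) depth=32

== LOOKUPS ==
["H1","H1","H1","H1","H0","H0"]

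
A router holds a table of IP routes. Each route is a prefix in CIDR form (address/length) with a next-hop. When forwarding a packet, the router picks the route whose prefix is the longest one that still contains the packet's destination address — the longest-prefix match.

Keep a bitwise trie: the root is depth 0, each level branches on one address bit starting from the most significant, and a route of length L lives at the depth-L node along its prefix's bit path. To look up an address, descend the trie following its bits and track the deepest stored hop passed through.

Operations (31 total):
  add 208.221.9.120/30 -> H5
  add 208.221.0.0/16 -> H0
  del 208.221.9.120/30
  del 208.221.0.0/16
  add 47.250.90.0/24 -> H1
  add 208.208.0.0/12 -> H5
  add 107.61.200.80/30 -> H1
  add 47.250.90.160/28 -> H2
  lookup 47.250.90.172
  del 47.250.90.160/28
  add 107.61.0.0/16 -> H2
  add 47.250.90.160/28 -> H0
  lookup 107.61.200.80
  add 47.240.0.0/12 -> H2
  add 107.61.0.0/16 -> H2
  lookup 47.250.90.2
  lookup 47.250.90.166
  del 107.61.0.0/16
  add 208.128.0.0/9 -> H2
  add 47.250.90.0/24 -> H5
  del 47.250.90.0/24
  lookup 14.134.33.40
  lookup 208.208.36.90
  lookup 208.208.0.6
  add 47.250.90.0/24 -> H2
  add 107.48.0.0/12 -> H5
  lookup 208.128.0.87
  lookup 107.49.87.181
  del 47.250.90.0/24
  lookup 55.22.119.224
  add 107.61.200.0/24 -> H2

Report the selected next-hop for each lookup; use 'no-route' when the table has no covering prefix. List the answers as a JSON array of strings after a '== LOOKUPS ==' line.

Apply in order:
  add 208.221.9.120/30 -> H5 at depth 30
  add 208.221.0.0/16 -> H0 at depth 16
  - 208.221.9.120/30 clear@30
  - 208.221.0.0/16 clear@16
  add 47.250.90.0/24 -> H1 at depth 24
  add 208.208.0.0/12 -> H5 at depth 12
  add 107.61.200.80/30 -> H1 at depth 30
  add 47.250.90.160/28 -> H2 at depth 28
  ? 47.250.90.172  path d0:-→d1:-→d2:-→d3:-→d4:-→d5:-→d6:-→d7:-→d8:-→d9:-→d10:-→d11:-→d12:-→d13:-→d14:-→d15:-→d16:-→d17:-→d18:-→d19:-→d20:-→d21:-→d22:-→d23:-→d24:H1→d25:-→d26:-→d27:-→d28:H2  best=H2
  - 47.250.90.160/28 clear@28
  add 107.61.0.0/16 -> H2 at depth 16
  add 47.250.90.160/28 -> H0 at depth 28
  ? 107.61.200.80  path d0:-→d1:-→d2:-→d3:-→d4:-→d5:-→d6:-→d7:-→d8:-→d9:-→d10:-→d11:-→d12:-→d13:-→d14:-→d15:-→d16:H2→d17:-→d18:-→d19:-→d20:-→d21:-→d22:-→d23:-→d24:-→d25:-→d26:-→d27:-→d28:-→d29:-→d30:H1  best=H1
  add 47.240.0.0/12 -> H2 at depth 12
  add 107.61.0.0/16 -> H2 at depth 16
  ? 47.250.90.2  path d0:-→d1:-→d2:-→d3:-→d4:-→d5:-→d6:-→d7:-→d8:-→d9:-→d10:-→d11:-→d12:H2→d13:-→d14:-→d15:-→d16:-→d17:-→d18:-→d19:-→d20:-→d21:-→d22:-→d23:-→d24:H1  best=H1
  ? 47.250.90.166  path d0:-→d1:-→d2:-→d3:-→d4:-→d5:-→d6:-→d7:-→d8:-→d9:-→d10:-→d11:-→d12:H2→d13:-→d14:-→d15:-→d16:-→d17:-→d18:-→d19:-→d20:-→d21:-→d22:-→d23:-→d24:H1→d25:-→d26:-→d27:-→d28:H0  best=H0
  - 107.61.0.0/16 clear@16
  add 208.128.0.0/9 -> H2 at depth 9
  add 47.250.90.0/24 -> H5 at depth 24
  - 47.250.90.0/24 clear@24
  ? 14.134.33.40  path d0:-→d1:-→d2:-  best=no-route
  ? 208.208.36.90  path d0:-→d1:-→d2:-→d3:-→d4:-→d5:-→d6:-→d7:-→d8:-→d9:H2→d10:-→d11:-→d12:H5  best=H5
  ? 208.208.0.6  path d0:-→d1:-→d2:-→d3:-→d4:-→d5:-→d6:-→d7:-→d8:-→d9:H2→d10:-→d11:-→d12:H5  best=H5
  add 47.250.90.0/24 -> H2 at depth 24
  add 107.48.0.0/12 -> H5 at depth 12
  ? 208.128.0.87  path d0:-→d1:-→d2:-→d3:-→d4:-→d5:-→d6:-→d7:-→d8:-→d9:H2  best=H2
  ? 107.49.87.181  path d0:-→d1:-→d2:-→d3:-→d4:-→d5:-→d6:-→d7:-→d8:-→d9:-→d10:-→d11:-→d12:H5  best=H5
  - 47.250.90.0/24 clear@24
  ? 55.22.119.224  path d0:-→d1:-→d2:-→d3:-  best=no-route
  add 107.61.200.0/24 -> H2 at depth 24

== LOOKUPS ==
["H2","H1","H1","H0","no-route","H5","H5","H2","H5","no-route"]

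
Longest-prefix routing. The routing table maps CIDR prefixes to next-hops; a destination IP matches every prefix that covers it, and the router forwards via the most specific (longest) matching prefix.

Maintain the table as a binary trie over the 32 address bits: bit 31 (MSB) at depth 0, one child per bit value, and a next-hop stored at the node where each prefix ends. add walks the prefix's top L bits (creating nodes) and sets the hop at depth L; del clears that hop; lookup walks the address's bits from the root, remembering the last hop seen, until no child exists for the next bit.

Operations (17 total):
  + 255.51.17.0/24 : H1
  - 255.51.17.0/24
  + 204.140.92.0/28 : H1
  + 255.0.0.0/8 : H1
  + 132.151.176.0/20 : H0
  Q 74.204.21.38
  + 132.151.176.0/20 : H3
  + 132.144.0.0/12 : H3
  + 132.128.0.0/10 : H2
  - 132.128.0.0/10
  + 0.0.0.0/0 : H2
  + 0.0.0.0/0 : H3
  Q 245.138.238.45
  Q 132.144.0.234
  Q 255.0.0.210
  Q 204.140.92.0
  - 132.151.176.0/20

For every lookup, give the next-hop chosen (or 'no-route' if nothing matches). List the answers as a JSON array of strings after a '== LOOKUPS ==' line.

Apply in order:
  + 255.51.17.0/24 (H1) depth=24
  del 255.51.17.0/24 (clear depth 24)
  + 204.140.92.0/28 (H1) depth=28
  + 255.0.0.0/8 (H1) depth=8
  + 132.151.176.0/20 (H0) depth=20
  Q 74.204.21.38: descend ε ; hops seen [∅] ; pick no-route
  + 132.151.176.0/20 (H3) depth=20
  + 132.144.0.0/12 (H3) depth=12
  + 132.128.0.0/10 (H2) depth=10
  del 132.128.0.0/10 (clear depth 10)
  + 0.0.0.0/0 (H2) depth=0
  + 0.0.0.0/0 (H3) depth=0
  Q 245.138.238.45: descend 1111 ; hops seen [H3] ; pick H3
  Q 132.144.0.234: descend 1000010010010 ; hops seen [H3,H3] ; pick H3
  Q 255.0.0.210: descend 1111111100 ; hops seen [H3,H1] ; pick H1
  Q 204.140.92.0: descend 1100110010001100010111000000 ; hops seen [H3,H1] ; pick H1
  del 132.151.176.0/20 (clear depth 20)

== LOOKUPS ==
["no-route","H3","H3","H1","H1"]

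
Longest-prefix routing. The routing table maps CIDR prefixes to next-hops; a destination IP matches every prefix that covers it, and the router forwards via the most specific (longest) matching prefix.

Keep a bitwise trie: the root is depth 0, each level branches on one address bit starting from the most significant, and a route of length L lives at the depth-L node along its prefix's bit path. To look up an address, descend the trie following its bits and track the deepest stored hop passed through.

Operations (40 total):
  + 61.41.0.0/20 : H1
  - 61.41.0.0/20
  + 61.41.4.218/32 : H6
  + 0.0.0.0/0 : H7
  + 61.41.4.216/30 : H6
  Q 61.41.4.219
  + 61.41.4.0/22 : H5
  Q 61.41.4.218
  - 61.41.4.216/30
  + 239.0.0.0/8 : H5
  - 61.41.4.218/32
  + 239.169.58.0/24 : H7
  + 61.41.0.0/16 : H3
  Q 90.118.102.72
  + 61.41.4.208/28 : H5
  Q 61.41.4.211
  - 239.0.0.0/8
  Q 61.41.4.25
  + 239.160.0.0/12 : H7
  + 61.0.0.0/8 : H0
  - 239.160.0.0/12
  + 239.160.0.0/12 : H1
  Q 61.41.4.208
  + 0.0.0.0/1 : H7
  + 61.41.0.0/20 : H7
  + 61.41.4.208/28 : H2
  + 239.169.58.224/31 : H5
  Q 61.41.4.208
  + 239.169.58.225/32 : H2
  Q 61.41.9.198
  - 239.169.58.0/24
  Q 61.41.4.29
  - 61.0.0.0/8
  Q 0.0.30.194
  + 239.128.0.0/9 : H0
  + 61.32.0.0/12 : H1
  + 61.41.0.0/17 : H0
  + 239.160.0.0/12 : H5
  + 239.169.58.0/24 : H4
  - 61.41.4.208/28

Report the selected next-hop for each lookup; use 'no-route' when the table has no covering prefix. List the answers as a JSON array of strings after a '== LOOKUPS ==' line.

Trace:
  + 61.41.0.0/20 (H1) depth=20
  - 61.41.0.0/20 clear@20
  + 61.41.4.218/32 (H6) depth=32
  + 0.0.0.0/0 (H7) depth=0
  + 61.41.4.216/30 (H6) depth=30
  Q 61.41.4.219: descend 0011110100101001000001001101101 ; hops seen [H7,H6] ; pick H6
  + 61.41.4.0/22 (H5) depth=22
  Q 61.41.4.218: descend 00111101001010010000010011011010 ; hops seen [H7,H5,H6,H6] ; pick H6
  - 61.41.4.216/30 clear@30
  + 239.0.0.0/8 (H5) depth=8
  - 61.41.4.218/32 clear@32
  + 239.169.58.0/24 (H7) depth=24
  + 61.41.0.0/16 (H3) depth=16
  Q 90.118.102.72: descend 0 ; hops seen [H7] ; pick H7
  + 61.41.4.208/28 (H5) depth=28
  Q 61.41.4.211: descend 0011110100101001000001001101 ; hops seen [H7,H3,H5,H5] ; pick H5
  - 239.0.0.0/8 clear@8
  Q 61.41.4.25: descend 001111010010100100000100 ; hops seen [H7,H3,H5] ; pick H5
  + 239.160.0.0/12 (H7) depth=12
  + 61.0.0.0/8 (H0) depth=8
  - 239.160.0.0/12 clear@12
  + 239.160.0.0/12 (H1) depth=12
  Q 61.41.4.208: descend 0011110100101001000001001101 ; hops seen [H7,H0,H3,H5,H5] ; pick H5
  + 0.0.0.0/1 (H7) depth=1
  + 61.41.0.0/20 (H7) depth=20
  + 61.41.4.208/28 (H2) depth=28
  + 239.169.58.224/31 (H5) depth=31
  Q 61.41.4.208: descend 0011110100101001000001001101 ; hops seen [H7,H7,H0,H3,H7,H5,H2] ; pick H2
  + 239.169.58.225/32 (H2) depth=32
  Q 61.41.9.198: descend 00111101001010010000 ; hops seen [H7,H7,H0,H3,H7] ; pick H7
  - 239.169.58.0/24 clear@24
  Q 61.41.4.29: descend 001111010010100100000100 ; hops seen [H7,H7,H0,H3,H7,H5] ; pick H5
  - 61.0.0.0/8 clear@8
  Q 0.0.30.194: descend 00 ; hops seen [H7,H7] ; pick H7
  + 239.128.0.0/9 (H0) depth=9
  + 61.32.0.0/12 (H1) depth=12
  + 61.41.0.0/17 (H0) depth=17
  + 239.160.0.0/12 (H5) depth=12
  + 239.169.58.0/24 (H4) depth=24
  - 61.41.4.208/28 clear@28

== LOOKUPS ==
["H6","H6","H7","H5","H5","H5","H2","H7","H5","H7"]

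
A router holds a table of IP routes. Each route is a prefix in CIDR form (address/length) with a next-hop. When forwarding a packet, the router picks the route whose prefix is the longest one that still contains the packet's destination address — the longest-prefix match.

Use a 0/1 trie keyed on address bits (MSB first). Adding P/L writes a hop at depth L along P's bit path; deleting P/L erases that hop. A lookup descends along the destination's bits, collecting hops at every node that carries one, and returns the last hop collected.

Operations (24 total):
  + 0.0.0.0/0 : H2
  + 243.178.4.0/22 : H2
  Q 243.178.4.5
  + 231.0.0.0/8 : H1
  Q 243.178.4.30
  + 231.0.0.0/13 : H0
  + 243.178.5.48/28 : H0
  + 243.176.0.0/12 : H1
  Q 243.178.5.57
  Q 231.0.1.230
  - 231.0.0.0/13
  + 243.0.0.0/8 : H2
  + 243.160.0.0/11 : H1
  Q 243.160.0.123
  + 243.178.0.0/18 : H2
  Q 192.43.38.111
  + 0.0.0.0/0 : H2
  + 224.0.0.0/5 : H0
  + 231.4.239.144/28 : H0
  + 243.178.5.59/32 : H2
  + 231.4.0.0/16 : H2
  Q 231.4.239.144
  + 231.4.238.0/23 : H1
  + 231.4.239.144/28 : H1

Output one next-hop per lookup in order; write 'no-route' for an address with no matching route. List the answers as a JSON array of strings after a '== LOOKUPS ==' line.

Process each operation:
  add 0.0.0.0/0 -> H2 at depth 0
  add 243.178.4.0/22 -> H2 at depth 22
  ? 243.178.4.5  path d0:H2→d1:-→d2:-→d3:-→d4:-→d5:-→d6:-→d7:-→d8:-→d9:-→d10:-→d11:-→d12:-→d13:-→d14:-→d15:-→d16:-→d17:-→d18:-→d19:-→d20:-→d21:-→d22:H2  best=H2
  add 231.0.0.0/8 -> H1 at depth 8
  ? 243.178.4.30  path d0:H2→d1:-→d2:-→d3:-→d4:-→d5:-→d6:-→d7:-→d8:-→d9:-→d10:-→d11:-→d12:-→d13:-→d14:-→d15:-→d16:-→d17:-→d18:-→d19:-→d20:-→d21:-→d22:H2  best=H2
  add 231.0.0.0/13 -> H0 at depth 13
  add 243.178.5.48/28 -> H0 at depth 28
  add 243.176.0.0/12 -> H1 at depth 12
  ? 243.178.5.57  path d0:H2→d1:-→d2:-→d3:-→d4:-→d5:-→d6:-→d7:-→d8:-→d9:-→d10:-→d11:-→d12:H1→d13:-→d14:-→d15:-→d16:-→d17:-→d18:-→d19:-→d20:-→d21:-→d22:H2→d23:-→d24:-→d25:-→d26:-→d27:-→d28:H0  best=H0
  ? 231.0.1.230  path d0:H2→d1:-→d2:-→d3:-→d4:-→d5:-→d6:-→d7:-→d8:H1→d9:-→d10:-→d11:-→d12:-→d13:H0  best=H0
  - 231.0.0.0/13 clear@13
  add 243.0.0.0/8 -> H2 at depth 8
  add 243.160.0.0/11 -> H1 at depth 11
  ? 243.160.0.123  path d0:H2→d1:-→d2:-→d3:-→d4:-→d5:-→d6:-→d7:-→d8:H2→d9:-→d10:-→d11:H1  best=H1
  add 243.178.0.0/18 -> H2 at depth 18
  ? 192.43.38.111  path d0:H2→d1:-→d2:-  best=H2
  add 0.0.0.0/0 -> H2 at depth 0
  add 224.0.0.0/5 -> H0 at depth 5
  add 231.4.239.144/28 -> H0 at depth 28
  add 243.178.5.59/32 -> H2 at depth 32
  add 231.4.0.0/16 -> H2 at depth 16
  ? 231.4.239.144  path d0:H2→d1:-→d2:-→d3:-→d4:-→d5:H0→d6:-→d7:-→d8:H1→d9:-→d10:-→d11:-→d12:-→d13:-→d14:-→d15:-→d16:H2→d17:-→d18:-→d19:-→d20:-→d21:-→d22:-→d23:-→d24:-→d25:-→d26:-→d27:-→d28:H0  best=H0
  add 231.4.238.0/23 -> H1 at depth 23
  add 231.4.239.144/28 -> H1 at depth 28

== LOOKUPS ==
["H2","H2","H0","H0","H1","H2","H0"]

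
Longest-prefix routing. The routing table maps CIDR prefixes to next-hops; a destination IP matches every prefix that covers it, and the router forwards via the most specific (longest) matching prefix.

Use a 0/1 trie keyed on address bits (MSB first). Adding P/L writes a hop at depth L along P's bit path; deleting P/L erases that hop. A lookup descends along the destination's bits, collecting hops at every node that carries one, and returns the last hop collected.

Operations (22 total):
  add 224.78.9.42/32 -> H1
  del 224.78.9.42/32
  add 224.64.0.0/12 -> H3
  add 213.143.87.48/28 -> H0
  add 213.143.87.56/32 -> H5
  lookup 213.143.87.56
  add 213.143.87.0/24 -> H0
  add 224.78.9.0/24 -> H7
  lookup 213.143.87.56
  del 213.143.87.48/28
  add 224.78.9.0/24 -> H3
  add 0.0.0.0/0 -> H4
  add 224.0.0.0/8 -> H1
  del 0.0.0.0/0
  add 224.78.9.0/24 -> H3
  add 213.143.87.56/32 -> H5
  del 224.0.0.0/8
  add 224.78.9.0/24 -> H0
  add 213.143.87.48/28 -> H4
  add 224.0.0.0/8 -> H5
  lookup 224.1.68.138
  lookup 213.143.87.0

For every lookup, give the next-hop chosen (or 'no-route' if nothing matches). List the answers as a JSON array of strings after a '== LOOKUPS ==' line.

Process each operation:
  add 224.78.9.42/32 -> H1 at depth 32
  del 224.78.9.42/32 (clear depth 32)
  add 224.64.0.0/12 -> H3 at depth 12
  add 213.143.87.48/28 -> H0 at depth 28
  add 213.143.87.56/32 -> H5 at depth 32
  ? 213.143.87.56  path d0:-→d1:-→d2:-→d3:-→d4:-→d5:-→d6:-→d7:-→d8:-→d9:-→d10:-→d11:-→d12:-→d13:-→d14:-→d15:-→d16:-→d17:-→d18:-→d19:-→d20:-→d21:-→d22:-→d23:-→d24:-→d25:-→d26:-→d27:-→d28:H0→d29:-→d30:-→d31:-→d32:H5  best=H5
  add 213.143.87.0/24 -> H0 at depth 24
  add 224.78.9.0/24 -> H7 at depth 24
  ? 213.143.87.56  path d0:-→d1:-→d2:-→d3:-→d4:-→d5:-→d6:-→d7:-→d8:-→d9:-→d10:-→d11:-→d12:-→d13:-→d14:-→d15:-→d16:-→d17:-→d18:-→d19:-→d20:-→d21:-→d22:-→d23:-→d24:H0→d25:-→d26:-→d27:-→d28:H0→d29:-→d30:-→d31:-→d32:H5  best=H5
  del 213.143.87.48/28 (clear depth 28)
  add 224.78.9.0/24 -> H3 at depth 24
  add 0.0.0.0/0 -> H4 at depth 0
  add 224.0.0.0/8 -> H1 at depth 8
  del 0.0.0.0/0 (clear depth 0)
  add 224.78.9.0/24 -> H3 at depth 24
  add 213.143.87.56/32 -> H5 at depth 32
  del 224.0.0.0/8 (clear depth 8)
  add 224.78.9.0/24 -> H0 at depth 24
  add 213.143.87.48/28 -> H4 at depth 28
  add 224.0.0.0/8 -> H5 at depth 8
  ? 224.1.68.138  path d0:-→d1:-→d2:-→d3:-→d4:-→d5:-→d6:-→d7:-→d8:H5→d9:-  best=H5
  ? 213.143.87.0  path d0:-→d1:-→d2:-→d3:-→d4:-→d5:-→d6:-→d7:-→d8:-→d9:-→d10:-→d11:-→d12:-→d13:-→d14:-→d15:-→d16:-→d17:-→d18:-→d19:-→d20:-→d21:-→d22:-→d23:-→d24:H0→d25:-→d26:-  best=H0

== LOOKUPS ==
["H5","H5","H5","H0"]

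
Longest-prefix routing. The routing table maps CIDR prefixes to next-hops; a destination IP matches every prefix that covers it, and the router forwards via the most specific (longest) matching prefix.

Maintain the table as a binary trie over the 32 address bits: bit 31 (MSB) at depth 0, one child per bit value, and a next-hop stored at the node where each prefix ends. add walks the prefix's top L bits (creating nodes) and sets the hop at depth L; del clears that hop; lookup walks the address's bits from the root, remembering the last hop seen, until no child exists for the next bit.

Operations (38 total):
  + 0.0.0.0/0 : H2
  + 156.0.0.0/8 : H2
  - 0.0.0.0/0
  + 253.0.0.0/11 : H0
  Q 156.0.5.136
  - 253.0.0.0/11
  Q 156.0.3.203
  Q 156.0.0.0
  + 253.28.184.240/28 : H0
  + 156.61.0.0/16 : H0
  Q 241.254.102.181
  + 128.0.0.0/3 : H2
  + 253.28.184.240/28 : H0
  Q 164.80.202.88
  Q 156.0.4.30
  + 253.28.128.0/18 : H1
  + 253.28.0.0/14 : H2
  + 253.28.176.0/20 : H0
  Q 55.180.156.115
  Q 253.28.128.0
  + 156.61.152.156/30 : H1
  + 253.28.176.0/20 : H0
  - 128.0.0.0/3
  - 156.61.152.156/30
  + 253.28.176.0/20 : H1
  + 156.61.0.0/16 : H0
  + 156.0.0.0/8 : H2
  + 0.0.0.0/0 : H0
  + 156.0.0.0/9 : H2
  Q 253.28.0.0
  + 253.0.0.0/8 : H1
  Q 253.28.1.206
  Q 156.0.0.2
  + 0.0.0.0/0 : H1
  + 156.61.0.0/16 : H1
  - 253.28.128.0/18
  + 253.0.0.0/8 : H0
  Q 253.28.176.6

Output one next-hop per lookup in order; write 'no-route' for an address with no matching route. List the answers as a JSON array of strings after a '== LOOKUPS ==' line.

Trace:
  + 0.0.0.0/0 (H2) depth=0
  + 156.0.0.0/8 (H2) depth=8
  - 0.0.0.0/0 clear@0
  + 253.0.0.0/11 (H0) depth=11
  ? 156.0.5.136  path d0:-→d1:-→d2:-→d3:-→d4:-→d5:-→d6:-→d7:-→d8:H2  best=H2
  - 253.0.0.0/11 clear@11
  ? 156.0.3.203  path d0:-→d1:-→d2:-→d3:-→d4:-→d5:-→d6:-→d7:-→d8:H2  best=H2
  ? 156.0.0.0  path d0:-→d1:-→d2:-→d3:-→d4:-→d5:-→d6:-→d7:-→d8:H2  best=H2
  + 253.28.184.240/28 (H0) depth=28
  + 156.61.0.0/16 (H0) depth=16
  ? 241.254.102.181  path d0:-→d1:-→d2:-→d3:-→d4:-  best=no-route
  + 128.0.0.0/3 (H2) depth=3
  + 253.28.184.240/28 (H0) depth=28
  ? 164.80.202.88  path d0:-→d1:-→d2:-  best=no-route
  ? 156.0.4.30  path d0:-→d1:-→d2:-→d3:H2→d4:-→d5:-→d6:-→d7:-→d8:H2→d9:-→d10:-  best=H2
  + 253.28.128.0/18 (H1) depth=18
  + 253.28.0.0/14 (H2) depth=14
  + 253.28.176.0/20 (H0) depth=20
  ? 55.180.156.115  path d0:-  best=no-route
  ? 253.28.128.0  path d0:-→d1:-→d2:-→d3:-→d4:-→d5:-→d6:-→d7:-→d8:-→d9:-→d10:-→d11:-→d12:-→d13:-→d14:H2→d15:-→d16:-→d17:-→d18:H1  best=H1
  + 156.61.152.156/30 (H1) depth=30
  + 253.28.176.0/20 (H0) depth=20
  - 128.0.0.0/3 clear@3
  - 156.61.152.156/30 clear@30
  + 253.28.176.0/20 (H1) depth=20
  + 156.61.0.0/16 (H0) depth=16
  + 156.0.0.0/8 (H2) depth=8
  + 0.0.0.0/0 (H0) depth=0
  + 156.0.0.0/9 (H2) depth=9
  ? 253.28.0.0  path d0:H0→d1:-→d2:-→d3:-→d4:-→d5:-→d6:-→d7:-→d8:-→d9:-→d10:-→d11:-→d12:-→d13:-→d14:H2→d15:-→d16:-  best=H2
  + 253.0.0.0/8 (H1) depth=8
  ? 253.28.1.206  path d0:H0→d1:-→d2:-→d3:-→d4:-→d5:-→d6:-→d7:-→d8:H1→d9:-→d10:-→d11:-→d12:-→d13:-→d14:H2→d15:-→d16:-  best=H2
  ? 156.0.0.2  path d0:H0→d1:-→d2:-→d3:-→d4:-→d5:-→d6:-→d7:-→d8:H2→d9:H2→d10:-  best=H2
  + 0.0.0.0/0 (H1) depth=0
  + 156.61.0.0/16 (H1) depth=16
  - 253.28.128.0/18 clear@18
  + 253.0.0.0/8 (H0) depth=8
  ? 253.28.176.6  path d0:H1→d1:-→d2:-→d3:-→d4:-→d5:-→d6:-→d7:-→d8:H0→d9:-→d10:-→d11:-→d12:-→d13:-→d14:H2→d15:-→d16:-→d17:-→d18:-→d19:-→d20:H1  best=H1

== LOOKUPS ==
["H2","H2","H2","no-route","no-route","H2","no-route","H1","H2","H2","H2","H1"]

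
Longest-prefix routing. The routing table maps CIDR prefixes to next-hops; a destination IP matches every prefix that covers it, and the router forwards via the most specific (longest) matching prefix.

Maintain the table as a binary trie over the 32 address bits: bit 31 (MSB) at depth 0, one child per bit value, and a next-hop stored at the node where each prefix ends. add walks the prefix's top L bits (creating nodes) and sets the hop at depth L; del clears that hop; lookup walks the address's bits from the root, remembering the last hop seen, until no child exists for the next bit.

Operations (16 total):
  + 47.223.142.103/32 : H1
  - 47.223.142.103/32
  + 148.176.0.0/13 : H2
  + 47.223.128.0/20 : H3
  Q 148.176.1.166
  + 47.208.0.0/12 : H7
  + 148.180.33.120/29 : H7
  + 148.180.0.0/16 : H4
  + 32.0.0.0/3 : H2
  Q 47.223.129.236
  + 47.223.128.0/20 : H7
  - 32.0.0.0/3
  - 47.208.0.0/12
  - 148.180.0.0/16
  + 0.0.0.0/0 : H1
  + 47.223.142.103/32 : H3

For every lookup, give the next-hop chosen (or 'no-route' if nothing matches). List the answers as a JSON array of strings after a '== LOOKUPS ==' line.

Process each operation:
  + 47.223.142.103/32 (H1) depth=32
  - 47.223.142.103/32 clear@32
  + 148.176.0.0/13 (H2) depth=13
  + 47.223.128.0/20 (H3) depth=20
  Q 148.176.1.166: descend 1001010010110 ; hops seen [H2] ; pick H2
  + 47.208.0.0/12 (H7) depth=12
  + 148.180.33.120/29 (H7) depth=29
  + 148.180.0.0/16 (H4) depth=16
  + 32.0.0.0/3 (H2) depth=3
  Q 47.223.129.236: descend 00101111110111111000 ; hops seen [H2,H7,H3] ; pick H3
  + 47.223.128.0/20 (H7) depth=20
  - 32.0.0.0/3 clear@3
  - 47.208.0.0/12 clear@12
  - 148.180.0.0/16 clear@16
  + 0.0.0.0/0 (H1) depth=0
  + 47.223.142.103/32 (H3) depth=32

== LOOKUPS ==
["H2","H3"]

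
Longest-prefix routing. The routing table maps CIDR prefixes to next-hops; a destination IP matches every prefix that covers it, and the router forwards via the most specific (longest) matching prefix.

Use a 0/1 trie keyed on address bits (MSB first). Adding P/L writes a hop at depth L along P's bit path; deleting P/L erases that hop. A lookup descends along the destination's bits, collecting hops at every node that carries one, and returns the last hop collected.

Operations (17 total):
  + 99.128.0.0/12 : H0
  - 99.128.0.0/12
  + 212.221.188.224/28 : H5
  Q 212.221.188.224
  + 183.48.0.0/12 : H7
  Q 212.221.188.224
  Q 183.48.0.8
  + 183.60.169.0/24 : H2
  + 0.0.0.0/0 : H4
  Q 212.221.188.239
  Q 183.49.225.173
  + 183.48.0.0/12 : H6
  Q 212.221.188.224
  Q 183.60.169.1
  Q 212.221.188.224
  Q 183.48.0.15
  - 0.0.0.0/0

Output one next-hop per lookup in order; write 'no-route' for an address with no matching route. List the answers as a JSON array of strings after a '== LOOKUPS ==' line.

Process each operation:
  add 99.128.0.0/12 -> H0 at depth 12
  del 99.128.0.0/12 (clear depth 12)
  add 212.221.188.224/28 -> H5 at depth 28
  lookup 212.221.188.224: bits 1101010011011101101111001110 walk d0:-→d1:-→d2:-→d3:-→d4:-→d5:-→d6:-→d7:-→d8:-→d9:-→d10:-→d11:-→d12:-→d13:-→d14:-→d15:-→d16:-→d17:-→d18:-→d19:-→d20:-→d21:-→d22:-→d23:-→d24:-→d25:-→d26:-→d27:-→d28:H5 -> H5
  add 183.48.0.0/12 -> H7 at depth 12
  lookup 212.221.188.224: bits 1101010011011101101111001110 walk d0:-→d1:-→d2:-→d3:-→d4:-→d5:-→d6:-→d7:-→d8:-→d9:-→d10:-→d11:-→d12:-→d13:-→d14:-→d15:-→d16:-→d17:-→d18:-→d19:-→d20:-→d21:-→d22:-→d23:-→d24:-→d25:-→d26:-→d27:-→d28:H5 -> H5
  lookup 183.48.0.8: bits 101101110011 walk d0:-→d1:-→d2:-→d3:-→d4:-→d5:-→d6:-→d7:-→d8:-→d9:-→d10:-→d11:-→d12:H7 -> H7
  add 183.60.169.0/24 -> H2 at depth 24
  add 0.0.0.0/0 -> H4 at depth 0
  lookup 212.221.188.239: bits 1101010011011101101111001110 walk d0:H4→d1:-→d2:-→d3:-→d4:-→d5:-→d6:-→d7:-→d8:-→d9:-→d10:-→d11:-→d12:-→d13:-→d14:-→d15:-→d16:-→d17:-→d18:-→d19:-→d20:-→d21:-→d22:-→d23:-→d24:-→d25:-→d26:-→d27:-→d28:H5 -> H5
  lookup 183.49.225.173: bits 101101110011 walk d0:H4→d1:-→d2:-→d3:-→d4:-→d5:-→d6:-→d7:-→d8:-→d9:-→d10:-→d11:-→d12:H7 -> H7
  add 183.48.0.0/12 -> H6 at depth 12
  lookup 212.221.188.224: bits 1101010011011101101111001110 walk d0:H4→d1:-→d2:-→d3:-→d4:-→d5:-→d6:-→d7:-→d8:-→d9:-→d10:-→d11:-→d12:-→d13:-→d14:-→d15:-→d16:-→d17:-→d18:-→d19:-→d20:-→d21:-→d22:-→d23:-→d24:-→d25:-→d26:-→d27:-→d28:H5 -> H5
  lookup 183.60.169.1: bits 101101110011110010101001 walk d0:H4→d1:-→d2:-→d3:-→d4:-→d5:-→d6:-→d7:-→d8:-→d9:-→d10:-→d11:-→d12:H6→d13:-→d14:-→d15:-→d16:-→d17:-→d18:-→d19:-→d20:-→d21:-→d22:-→d23:-→d24:H2 -> H2
  lookup 212.221.188.224: bits 1101010011011101101111001110 walk d0:H4→d1:-→d2:-→d3:-→d4:-→d5:-→d6:-→d7:-→d8:-→d9:-→d10:-→d11:-→d12:-→d13:-→d14:-→d15:-→d16:-→d17:-→d18:-→d19:-→d20:-→d21:-→d22:-→d23:-→d24:-→d25:-→d26:-→d27:-→d28:H5 -> H5
  lookup 183.48.0.15: bits 101101110011 walk d0:H4→d1:-→d2:-→d3:-→d4:-→d5:-→d6:-→d7:-→d8:-→d9:-→d10:-→d11:-→d12:H6 -> H6
  del 0.0.0.0/0 (clear depth 0)

== LOOKUPS ==
["H5","H5","H7","H5","H7","H5","H2","H5","H6"]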